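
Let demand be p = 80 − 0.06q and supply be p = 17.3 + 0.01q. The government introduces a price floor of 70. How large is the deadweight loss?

Competitive equilibrium: 80 − 0.06q = 17.3 + 0.01q → q* = 895.7142857, p* = 26.2571429.
At the floor p = 70, quantity demanded = (80 − 70)/0.06 = 166.6666667.
Sellers' marginal cost at q' = 166.6666667: 17.3 + 0.01·166.6666667 = 18.9666667.
Δq = 895.7142857 − 166.6666667 = 729.047619; wedge = 70 − 18.9666667 = 51.0333333.
Welfare loss = ½ × 729.047619 × 51.0333333 = 18602.87.

18602.87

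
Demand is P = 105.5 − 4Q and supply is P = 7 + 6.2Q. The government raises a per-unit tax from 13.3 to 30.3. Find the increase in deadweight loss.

36.33

Competitive equilibrium: 105.5 − 4Q = 7 + 6.2Q → Q* = 9.6569, P* = 66.8725.
For a per-unit tax t: ΔQ = t/10.2, so DWL = ½·t·(t/10.2) = t²/20.4.
At t = 13.3: DWL = 8.671. At t = 30.3: DWL = 45.004.
Increase = 45.004 − 8.671 = 36.33.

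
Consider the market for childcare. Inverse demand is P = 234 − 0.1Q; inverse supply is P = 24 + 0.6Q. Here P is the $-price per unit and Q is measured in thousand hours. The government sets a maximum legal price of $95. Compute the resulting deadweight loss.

Competitive equilibrium: 234 − 0.1Q = 24 + 0.6Q → Q* = 300, P* = 204.
At the ceiling P = 95, quantity supplied = (95 − 24)/0.6 = 118.33333.
Willingness to pay at Q' = 118.33333: 234 − 0.1·118.33333 = 222.16667.
ΔQ = 300 − 118.33333 = 181.66667; wedge = 222.16667 − 95 = 127.16667.
The triangle = ½ × 181.66667 × 127.16667 = $11550.97 thousand.

$11550.97 thousand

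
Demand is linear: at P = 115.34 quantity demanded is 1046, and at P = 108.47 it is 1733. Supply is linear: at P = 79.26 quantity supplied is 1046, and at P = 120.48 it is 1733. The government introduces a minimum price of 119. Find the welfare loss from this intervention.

Demand slope = (108.47 − 115.34)/(1733 − 1046) = −0.01, so P = 125.8 − 0.01Q.
Supply slope = (120.48 − 79.26)/(1733 − 1046) = 0.06, so P = 16.5 + 0.06Q.
Competitive equilibrium: 125.8 − 0.01Q = 16.5 + 0.06Q → Q* = 1561.4286, P* = 110.1857.
At the floor P = 119, quantity demanded = (125.8 − 119)/0.01 = 680.
Sellers' marginal cost at Q' = 680: 16.5 + 0.06·680 = 57.3.
ΔQ = 1561.4286 − 680 = 881.4286; wedge = 119 − 57.3 = 61.7.
DWL = ½ × 881.4286 × 61.7 = 27192.07.

27192.07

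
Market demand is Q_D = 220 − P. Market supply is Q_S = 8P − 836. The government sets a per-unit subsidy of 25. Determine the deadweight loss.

In inverse form: demand P = 220 − Q, supply P = 104.5 + 0.125Q.
Competitive equilibrium: 220 − Q = 104.5 + 0.125Q → Q* = 102.6667, P* = 117.3333.
The subsidy lowers effective supply by 25: P = 79.5 + 0.125Q.
New quantity: 220 − Q = 79.5 + 0.125Q → Q' = 124.8889.
Overproduction ΔQ = 124.8889 − 102.6667 = 22.2222; wedge = subsidy = 25.
The triangle = ½ × 22.2222 × 25 = 277.78.

277.78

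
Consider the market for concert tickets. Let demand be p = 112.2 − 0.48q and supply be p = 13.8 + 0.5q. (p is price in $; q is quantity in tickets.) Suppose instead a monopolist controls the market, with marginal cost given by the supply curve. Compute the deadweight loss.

$533.96

Competitive equilibrium: 112.2 − 0.48q = 13.8 + 0.5q → q* = 100.4082, p* = 64.0041.
Marginal revenue: MR = 112.2 − 0.96q. Set MR = MC: 112.2 − 0.96q = 13.8 + 0.5q → q_m = 67.3973.
Price p_m = 112.2 − 0.48·67.3973 = 79.8493; MC(q_m) = 13.8 + 0.5·67.3973 = 47.4987.
Competitive q* = 100.4082, so Δq = 33.0109; wedge = 79.8493 − 47.4987 = 32.3506.
DWL = ½ × 33.0109 × 32.3506 = $533.96.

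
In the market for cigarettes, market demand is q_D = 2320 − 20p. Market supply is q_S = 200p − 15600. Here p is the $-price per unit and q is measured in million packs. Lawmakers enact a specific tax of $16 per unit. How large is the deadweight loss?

$2327.27 million

In inverse form: demand p = 116 − 0.05q, supply p = 78 + 0.005q.
Competitive equilibrium: 116 − 0.05q = 78 + 0.005q → q* = 690.9091, p* = 81.4545.
With the tax, the buyer price exceeds the seller price by 16: (116 − 0.05q) − (78 + 0.005q) = 16 → q' = 400.
Δq = 690.9091 − 400 = 290.9091; the wedge equals the tax, 16.
Welfare loss = ½ × 290.9091 × 16 = $2327.27 million.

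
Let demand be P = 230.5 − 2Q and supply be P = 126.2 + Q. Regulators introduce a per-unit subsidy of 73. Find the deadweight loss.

888.17

Competitive equilibrium: 230.5 − 2Q = 126.2 + Q → Q* = 34.7667, P* = 160.9667.
The subsidy lowers effective supply by 73: P = 53.2 + Q.
New quantity: 230.5 − 2Q = 53.2 + Q → Q' = 59.1.
Overproduction ΔQ = 59.1 − 34.7667 = 24.3333; wedge = subsidy = 73.
The triangle = ½ × 24.3333 × 73 = 888.17.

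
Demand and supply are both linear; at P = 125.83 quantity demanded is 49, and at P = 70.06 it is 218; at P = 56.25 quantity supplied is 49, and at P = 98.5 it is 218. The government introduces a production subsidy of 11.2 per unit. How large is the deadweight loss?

108.14

Demand slope = (70.06 − 125.83)/(218 − 49) = −0.33, so P = 142 − 0.33Q.
Supply slope = (98.5 − 56.25)/(218 − 49) = 0.25, so P = 44 + 0.25Q.
Competitive equilibrium: 142 − 0.33Q = 44 + 0.25Q → Q* = 168.9655, P* = 86.2414.
The subsidy lowers effective supply by 11.2: P = 32.8 + 0.25Q.
New quantity: 142 − 0.33Q = 32.8 + 0.25Q → Q' = 188.2759.
Overproduction ΔQ = 188.2759 − 168.9655 = 19.3104; wedge = subsidy = 11.2.
Welfare loss = ½ × 19.3104 × 11.2 = 108.14.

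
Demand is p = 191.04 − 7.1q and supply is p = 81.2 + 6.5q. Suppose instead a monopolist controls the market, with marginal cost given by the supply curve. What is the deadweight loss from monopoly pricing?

52.18

Competitive equilibrium: 191.04 − 7.1q = 81.2 + 6.5q → q* = 8.0765, p* = 133.6971.
Marginal revenue: MR = 191.04 − 14.2q. Set MR = MC: 191.04 − 14.2q = 81.2 + 6.5q → q_m = 5.3063.
Price p_m = 191.04 − 7.1·5.3063 = 153.3653; MC(q_m) = 81.2 + 6.5·5.3063 = 115.691.
Competitive q* = 8.0765, so Δq = 2.7702; wedge = 153.3653 − 115.691 = 37.6743.
DWL = ½ × 2.7702 × 37.6743 = 52.18.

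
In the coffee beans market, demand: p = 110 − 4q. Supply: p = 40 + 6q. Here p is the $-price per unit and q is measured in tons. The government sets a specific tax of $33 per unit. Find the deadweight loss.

Competitive equilibrium: 110 − 4q = 40 + 6q → q* = 7, p* = 82.
With the tax, the buyer price exceeds the seller price by 33: (110 − 4q) − (40 + 6q) = 33 → q' = 3.7.
Δq = 7 − 3.7 = 3.3; the wedge equals the tax, 33.
The triangle = ½ × 3.3 × 33 = $54.45.

$54.45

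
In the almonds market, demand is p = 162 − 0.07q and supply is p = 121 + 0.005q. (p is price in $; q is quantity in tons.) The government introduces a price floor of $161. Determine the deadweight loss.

$10628.61

Competitive equilibrium: 162 − 0.07q = 121 + 0.005q → q* = 546.6667, p* = 123.7333.
At the floor p = 161, quantity demanded = (162 − 161)/0.07 = 14.2857.
Sellers' marginal cost at q' = 14.2857: 121 + 0.005·14.2857 = 121.0714.
Δq = 546.6667 − 14.2857 = 532.381; wedge = 161 − 121.0714 = 39.9286.
DWL = ½ × 532.381 × 39.9286 = $10628.61.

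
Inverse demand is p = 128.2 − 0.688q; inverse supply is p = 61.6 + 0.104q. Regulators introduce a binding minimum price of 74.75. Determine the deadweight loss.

16.23

Competitive equilibrium: 128.2 − 0.688q = 61.6 + 0.104q → q* = 84.0909, p* = 70.3455.
At the floor p = 74.75, quantity demanded = (128.2 − 74.75)/0.688 = 77.689.
Sellers' marginal cost at q' = 77.689: 61.6 + 0.104·77.689 = 69.6797.
Δq = 84.0909 − 77.689 = 6.4019; wedge = 74.75 − 69.6797 = 5.0703.
Welfare loss = ½ × 6.4019 × 5.0703 = 16.23.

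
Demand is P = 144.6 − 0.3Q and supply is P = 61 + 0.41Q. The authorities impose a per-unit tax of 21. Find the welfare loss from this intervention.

Competitive equilibrium: 144.6 − 0.3Q = 61 + 0.41Q → Q* = 117.7465, P* = 109.2761.
With the tax, the buyer price exceeds the seller price by 21: (144.6 − 0.3Q) − (61 + 0.41Q) = 21 → Q' = 88.169.
ΔQ = 117.7465 − 88.169 = 29.5775; the wedge equals the tax, 21.
DWL = ½ × 29.5775 × 21 = 310.56.

310.56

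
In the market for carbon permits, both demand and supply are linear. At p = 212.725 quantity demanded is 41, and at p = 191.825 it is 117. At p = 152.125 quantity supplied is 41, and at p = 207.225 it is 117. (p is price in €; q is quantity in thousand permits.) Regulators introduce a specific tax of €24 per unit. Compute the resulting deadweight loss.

Demand slope = (191.825 − 212.725)/(117 − 41) = −0.275, so p = 224 − 0.275q.
Supply slope = (207.225 − 152.125)/(117 − 41) = 0.725, so p = 122.4 + 0.725q.
Competitive equilibrium: 224 − 0.275q = 122.4 + 0.725q → q* = 101.6, p* = 196.06.
With the tax, the buyer price exceeds the seller price by 24: (224 − 0.275q) − (122.4 + 0.725q) = 24 → q' = 77.6.
Δq = 101.6 − 77.6 = 24; the wedge equals the tax, 24.
DWL = ½ × 24 × 24 = €288 thousand.

€288 thousand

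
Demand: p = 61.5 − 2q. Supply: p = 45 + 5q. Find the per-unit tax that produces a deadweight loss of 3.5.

Competitive equilibrium: 61.5 − 2q = 45 + 5q → q* = 2.3571, p* = 56.7857.
A tax t gives Δq = t/7 and wedge t, so DWL = t²/14.
t²/14 = 3.5 → t² = 49 → t = 7.

7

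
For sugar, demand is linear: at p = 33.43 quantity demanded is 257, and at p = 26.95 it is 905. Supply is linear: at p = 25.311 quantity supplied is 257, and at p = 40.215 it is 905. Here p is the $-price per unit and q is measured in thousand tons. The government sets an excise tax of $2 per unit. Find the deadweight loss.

$60.61 thousand

Demand slope = (26.95 − 33.43)/(905 − 257) = −0.01, so p = 36 − 0.01q.
Supply slope = (40.215 − 25.311)/(905 − 257) = 0.023, so p = 19.4 + 0.023q.
Competitive equilibrium: 36 − 0.01q = 19.4 + 0.023q → q* = 503.0303, p* = 30.9697.
With the tax, the buyer price exceeds the seller price by 2: (36 − 0.01q) − (19.4 + 0.023q) = 2 → q' = 442.4242.
Δq = 503.0303 − 442.4242 = 60.6061; the wedge equals the tax, 2.
The triangle = ½ × 60.6061 × 2 = $60.61 thousand.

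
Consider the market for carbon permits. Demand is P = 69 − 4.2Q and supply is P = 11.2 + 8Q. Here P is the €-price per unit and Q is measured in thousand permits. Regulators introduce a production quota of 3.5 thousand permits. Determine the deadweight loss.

€9.34 thousand

Competitive equilibrium: 69 − 4.2Q = 11.2 + 8Q → Q* = 4.7377, P* = 49.1016.
At Q = 3.5: demand price = 69 − 4.2·3.5 = 54.3; supply price = 11.2 + 8·3.5 = 39.2.
ΔQ = 4.7377 − 3.5 = 1.2377; wedge = 54.3 − 39.2 = 15.1.
The triangle = ½ × 1.2377 × 15.1 = €9.34 thousand.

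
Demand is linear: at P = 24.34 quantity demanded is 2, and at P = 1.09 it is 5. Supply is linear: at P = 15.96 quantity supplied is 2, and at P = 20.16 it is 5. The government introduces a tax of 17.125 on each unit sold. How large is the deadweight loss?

16.03

Demand slope = (1.09 − 24.34)/(5 − 2) = −7.75, so P = 39.84 − 7.75Q.
Supply slope = (20.16 − 15.96)/(5 − 2) = 1.4, so P = 13.16 + 1.4Q.
Competitive equilibrium: 39.84 − 7.75Q = 13.16 + 1.4Q → Q* = 2.91585, P* = 17.24219.
With the tax, the buyer price exceeds the seller price by 17.125: (39.84 − 7.75Q) − (13.16 + 1.4Q) = 17.125 → Q' = 1.04426.
ΔQ = 2.91585 − 1.04426 = 1.87159; the wedge equals the tax, 17.125.
The triangle = ½ × 1.87159 × 17.125 = 16.03.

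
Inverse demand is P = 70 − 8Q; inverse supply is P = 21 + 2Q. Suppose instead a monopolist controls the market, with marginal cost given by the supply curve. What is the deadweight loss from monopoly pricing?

23.71

Competitive equilibrium: 70 − 8Q = 21 + 2Q → Q* = 4.9, P* = 30.8.
Marginal revenue: MR = 70 − 16Q. Set MR = MC: 70 − 16Q = 21 + 2Q → Q_m = 2.7222.
Price P_m = 70 − 8·2.7222 = 48.2224; MC(Q_m) = 21 + 2·2.7222 = 26.4444.
Competitive Q* = 4.9, so ΔQ = 2.1778; wedge = 48.2224 − 26.4444 = 21.778.
The triangle = ½ × 2.1778 × 21.778 = 23.71.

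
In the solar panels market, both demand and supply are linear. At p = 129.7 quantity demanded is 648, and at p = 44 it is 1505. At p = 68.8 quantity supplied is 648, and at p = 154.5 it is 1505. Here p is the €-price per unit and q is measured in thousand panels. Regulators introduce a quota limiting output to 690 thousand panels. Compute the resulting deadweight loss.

€6890.625 thousand

Demand slope = (44 − 129.7)/(1505 − 648) = −0.1, so p = 194.5 − 0.1q.
Supply slope = (154.5 − 68.8)/(1505 − 648) = 0.1, so p = 4 + 0.1q.
Competitive equilibrium: 194.5 − 0.1q = 4 + 0.1q → q* = 952.5, p* = 99.25.
At q = 690: demand price = 194.5 − 0.1·690 = 125.5; supply price = 4 + 0.1·690 = 73.
Δq = 952.5 − 690 = 262.5; wedge = 125.5 − 73 = 52.5.
The triangle = ½ × 262.5 × 52.5 = €6890.625 thousand.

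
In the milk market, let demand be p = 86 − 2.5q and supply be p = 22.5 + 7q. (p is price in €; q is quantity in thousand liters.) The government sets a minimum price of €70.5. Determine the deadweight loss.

Competitive equilibrium: 86 − 2.5q = 22.5 + 7q → q* = 6.6842, p* = 69.2895.
At the floor p = 70.5, quantity demanded = (86 − 70.5)/2.5 = 6.2.
Sellers' marginal cost at q' = 6.2: 22.5 + 7·6.2 = 65.9.
Δq = 6.6842 − 6.2 = 0.4842; wedge = 70.5 − 65.9 = 4.6.
Deadweight loss = ½ × 0.4842 × 4.6 = €1.11 thousand.

€1.11 thousand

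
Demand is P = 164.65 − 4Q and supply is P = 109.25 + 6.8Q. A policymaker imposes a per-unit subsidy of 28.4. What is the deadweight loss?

37.34

Competitive equilibrium: 164.65 − 4Q = 109.25 + 6.8Q → Q* = 5.1296, P* = 144.1315.
The subsidy lowers effective supply by 28.4: P = 80.85 + 6.8Q.
New quantity: 164.65 − 4Q = 80.85 + 6.8Q → Q' = 7.7593.
Overproduction ΔQ = 7.7593 − 5.1296 = 2.6297; wedge = subsidy = 28.4.
DWL = ½ × 2.6297 × 28.4 = 37.34.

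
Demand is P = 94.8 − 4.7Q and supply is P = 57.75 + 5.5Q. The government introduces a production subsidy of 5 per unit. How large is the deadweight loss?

Competitive equilibrium: 94.8 − 4.7Q = 57.75 + 5.5Q → Q* = 3.6324, P* = 77.7279.
The subsidy lowers effective supply by 5: P = 52.75 + 5.5Q.
New quantity: 94.8 − 4.7Q = 52.75 + 5.5Q → Q' = 4.1225.
Overproduction ΔQ = 4.1225 − 3.6324 = 0.4901; wedge = subsidy = 5.
Welfare loss = ½ × 0.4901 × 5 = 1.23.

1.23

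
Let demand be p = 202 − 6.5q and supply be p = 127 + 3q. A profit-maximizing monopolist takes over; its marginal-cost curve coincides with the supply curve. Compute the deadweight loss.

48.86

Competitive equilibrium: 202 − 6.5q = 127 + 3q → q* = 7.8947, p* = 150.6842.
Marginal revenue: MR = 202 − 13q. Set MR = MC: 202 − 13q = 127 + 3q → q_m = 4.6875.
Price p_m = 202 − 6.5·4.6875 = 171.5313; MC(q_m) = 127 + 3·4.6875 = 141.0625.
Competitive q* = 7.8947, so Δq = 3.2072; wedge = 171.5313 − 141.0625 = 30.4688.
DWL = ½ × 3.2072 × 30.4688 = 48.86.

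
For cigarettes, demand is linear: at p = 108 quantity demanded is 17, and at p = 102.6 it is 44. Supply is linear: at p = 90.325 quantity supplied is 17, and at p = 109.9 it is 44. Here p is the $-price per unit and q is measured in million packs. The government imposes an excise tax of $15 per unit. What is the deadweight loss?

Demand slope = (102.6 − 108)/(44 − 17) = −0.2, so p = 111.4 − 0.2q.
Supply slope = (109.9 − 90.325)/(44 − 17) = 0.725, so p = 78 + 0.725q.
Competitive equilibrium: 111.4 − 0.2q = 78 + 0.725q → q* = 36.1081, p* = 104.1784.
With the tax, the buyer price exceeds the seller price by 15: (111.4 − 0.2q) − (78 + 0.725q) = 15 → q' = 19.8919.
Δq = 36.1081 − 19.8919 = 16.2162; the wedge equals the tax, 15.
DWL = ½ × 16.2162 × 15 = $121.62 million.

$121.62 million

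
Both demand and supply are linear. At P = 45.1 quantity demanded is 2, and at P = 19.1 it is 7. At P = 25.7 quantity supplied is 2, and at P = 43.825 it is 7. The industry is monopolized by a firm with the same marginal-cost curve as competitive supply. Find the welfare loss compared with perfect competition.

Demand slope = (19.1 − 45.1)/(7 − 2) = −5.2, so P = 55.5 − 5.2Q.
Supply slope = (43.825 − 25.7)/(7 − 2) = 3.625, so P = 18.45 + 3.625Q.
Competitive equilibrium: 55.5 − 5.2Q = 18.45 + 3.625Q → Q* = 4.1983, P* = 33.6688.
Marginal revenue: MR = 55.5 − 10.4Q. Set MR = MC: 55.5 − 10.4Q = 18.45 + 3.625Q → Q_m = 2.6417.
Price P_m = 55.5 − 5.2·2.6417 = 41.7632; MC(Q_m) = 18.45 + 3.625·2.6417 = 28.0262.
Competitive Q* = 4.1983, so ΔQ = 1.5566; wedge = 41.7632 − 28.0262 = 13.737.
Deadweight loss = ½ × 1.5566 × 13.737 = 10.69.

10.69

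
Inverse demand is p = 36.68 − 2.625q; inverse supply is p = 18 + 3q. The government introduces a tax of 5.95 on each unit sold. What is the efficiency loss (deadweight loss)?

3.15

Competitive equilibrium: 36.68 − 2.625q = 18 + 3q → q* = 3.3209, p* = 27.9627.
With the tax, the buyer price exceeds the seller price by 5.95: (36.68 − 2.625q) − (18 + 3q) = 5.95 → q' = 2.2631.
Δq = 3.3209 − 2.2631 = 1.0578; the wedge equals the tax, 5.95.
Deadweight loss = ½ × 1.0578 × 5.95 = 3.15.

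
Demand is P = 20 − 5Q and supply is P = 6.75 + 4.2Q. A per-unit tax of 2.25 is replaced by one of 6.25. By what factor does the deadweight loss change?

Competitive equilibrium: 20 − 5Q = 6.75 + 4.2Q → Q* = 1.4402, P* = 12.7989.
For a per-unit tax t: ΔQ = t/9.2, so DWL = ½·t·(t/9.2) = t²/18.4.
At t = 2.25: DWL = 0.275. At t = 6.25: DWL = 2.123.
Ratio = (6.25/2.25)² = 7.716.

7.716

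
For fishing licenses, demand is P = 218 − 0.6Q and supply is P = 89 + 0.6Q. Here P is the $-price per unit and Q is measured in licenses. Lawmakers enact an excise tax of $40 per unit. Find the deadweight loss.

Competitive equilibrium: 218 − 0.6Q = 89 + 0.6Q → Q* = 107.5, P* = 153.5.
With the tax, the buyer price exceeds the seller price by 40: (218 − 0.6Q) − (89 + 0.6Q) = 40 → Q' = 74.1667.
ΔQ = 107.5 − 74.1667 = 33.3333; the wedge equals the tax, 40.
The triangle = ½ × 33.3333 × 40 = $666.67.

$666.67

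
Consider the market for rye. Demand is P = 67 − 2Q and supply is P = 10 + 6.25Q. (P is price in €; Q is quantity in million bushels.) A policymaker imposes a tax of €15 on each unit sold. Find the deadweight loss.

€13.64 million

Competitive equilibrium: 67 − 2Q = 10 + 6.25Q → Q* = 6.9091, P* = 53.1818.
With the tax, the buyer price exceeds the seller price by 15: (67 − 2Q) − (10 + 6.25Q) = 15 → Q' = 5.0909.
ΔQ = 6.9091 − 5.0909 = 1.8182; the wedge equals the tax, 15.
The triangle = ½ × 1.8182 × 15 = €13.64 million.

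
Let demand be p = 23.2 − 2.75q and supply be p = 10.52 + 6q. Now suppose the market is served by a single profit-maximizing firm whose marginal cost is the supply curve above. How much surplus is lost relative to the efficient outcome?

Competitive equilibrium: 23.2 − 2.75q = 10.52 + 6q → q* = 1.4491, p* = 19.2149.
Marginal revenue: MR = 23.2 − 5.5q. Set MR = MC: 23.2 − 5.5q = 10.52 + 6q → q_m = 1.1026.
Price p_m = 23.2 − 2.75·1.1026 = 20.1679; MC(q_m) = 10.52 + 6·1.1026 = 17.1356.
Competitive q* = 1.4491, so Δq = 0.3465; wedge = 20.1679 − 17.1356 = 3.0323.
Deadweight loss = ½ × 0.3465 × 3.0323 = 0.53.

0.53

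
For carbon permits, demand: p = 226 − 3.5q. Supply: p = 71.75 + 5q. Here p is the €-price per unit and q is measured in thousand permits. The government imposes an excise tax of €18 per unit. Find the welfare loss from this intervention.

Competitive equilibrium: 226 − 3.5q = 71.75 + 5q → q* = 18.1471, p* = 162.4853.
With the tax, the buyer price exceeds the seller price by 18: (226 − 3.5q) − (71.75 + 5q) = 18 → q' = 16.0294.
Δq = 18.1471 − 16.0294 = 2.1177; the wedge equals the tax, 18.
The triangle = ½ × 2.1177 × 18 = €19.06 thousand.

€19.06 thousand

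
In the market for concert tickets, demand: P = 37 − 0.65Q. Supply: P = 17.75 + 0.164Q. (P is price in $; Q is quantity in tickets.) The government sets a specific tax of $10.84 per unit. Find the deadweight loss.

$72.18

Competitive equilibrium: 37 − 0.65Q = 17.75 + 0.164Q → Q* = 23.6486, P* = 21.6284.
With the tax, the buyer price exceeds the seller price by 10.84: (37 − 0.65Q) − (17.75 + 0.164Q) = 10.84 → Q' = 10.3317.
ΔQ = 23.6486 − 10.3317 = 13.3169; the wedge equals the tax, 10.84.
Deadweight loss = ½ × 13.3169 × 10.84 = $72.18.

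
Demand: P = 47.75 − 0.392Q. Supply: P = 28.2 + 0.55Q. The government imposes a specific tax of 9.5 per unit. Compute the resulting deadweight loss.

Competitive equilibrium: 47.75 − 0.392Q = 28.2 + 0.55Q → Q* = 20.7537, P* = 39.6145.
With the tax, the buyer price exceeds the seller price by 9.5: (47.75 − 0.392Q) − (28.2 + 0.55Q) = 9.5 → Q' = 10.6688.
ΔQ = 20.7537 − 10.6688 = 10.0849; the wedge equals the tax, 9.5.
Deadweight loss = ½ × 10.0849 × 9.5 = 47.90.

47.90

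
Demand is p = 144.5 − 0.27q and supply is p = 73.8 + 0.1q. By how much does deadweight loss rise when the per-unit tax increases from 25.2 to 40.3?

Competitive equilibrium: 144.5 − 0.27q = 73.8 + 0.1q → q* = 191.0811, p* = 92.9081.
For a per-unit tax t: Δq = t/0.37, so DWL = ½·t·(t/0.37) = t²/0.74.
At t = 25.2: DWL = 858.162. At t = 40.3: DWL = 2194.716.
Increase = 2194.716 − 858.162 = 1336.55.

1336.55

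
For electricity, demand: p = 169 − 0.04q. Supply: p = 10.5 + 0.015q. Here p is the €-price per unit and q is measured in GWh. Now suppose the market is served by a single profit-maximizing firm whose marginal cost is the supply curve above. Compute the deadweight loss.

€40489.15

Competitive equilibrium: 169 − 0.04q = 10.5 + 0.015q → q* = 2881.81818, p* = 53.72727.
Marginal revenue: MR = 169 − 0.08q. Set MR = MC: 169 − 0.08q = 10.5 + 0.015q → q_m = 1668.42105.
Price p_m = 169 − 0.04·1668.42105 = 102.26316; MC(q_m) = 10.5 + 0.015·1668.42105 = 35.52632.
Competitive q* = 2881.81818, so Δq = 1213.39713; wedge = 102.26316 − 35.52632 = 66.73684.
Deadweight loss = ½ × 1213.39713 × 66.73684 = €40489.15.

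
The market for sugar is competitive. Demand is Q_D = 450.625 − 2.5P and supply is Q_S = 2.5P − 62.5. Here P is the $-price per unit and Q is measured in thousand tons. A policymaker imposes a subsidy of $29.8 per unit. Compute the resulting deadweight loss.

In inverse form: demand P = 180.25 − 0.4Q, supply P = 25 + 0.4Q.
Competitive equilibrium: 180.25 − 0.4Q = 25 + 0.4Q → Q* = 194.0625, P* = 102.625.
The subsidy lowers effective supply by 29.8: P = 0.4Q − 4.8.
New quantity: 180.25 − 0.4Q = 0.4Q − 4.8 → Q' = 231.3125.
Overproduction ΔQ = 231.3125 − 194.0625 = 37.25; wedge = subsidy = 29.8.
DWL = ½ × 37.25 × 29.8 = $555.025 thousand.

$555.025 thousand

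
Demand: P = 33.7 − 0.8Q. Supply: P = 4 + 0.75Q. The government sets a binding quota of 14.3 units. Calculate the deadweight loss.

Competitive equilibrium: 33.7 − 0.8Q = 4 + 0.75Q → Q* = 19.1613, P* = 18.371.
At Q = 14.3: demand price = 33.7 − 0.8·14.3 = 22.26; supply price = 4 + 0.75·14.3 = 14.725.
ΔQ = 19.1613 − 14.3 = 4.8613; wedge = 22.26 − 14.725 = 7.535.
DWL = ½ × 4.8613 × 7.535 = 18.31.

18.31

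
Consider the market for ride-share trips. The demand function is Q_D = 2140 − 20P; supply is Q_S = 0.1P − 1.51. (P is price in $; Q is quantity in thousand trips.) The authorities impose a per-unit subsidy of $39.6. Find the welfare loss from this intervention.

In inverse form: demand P = 107 − 0.05Q, supply P = 15.1 + 10Q.
Competitive equilibrium: 107 − 0.05Q = 15.1 + 10Q → Q* = 9.1443, P* = 106.5428.
The subsidy lowers effective supply by 39.6: P = 10Q − 24.5.
New quantity: 107 − 0.05Q = 10Q − 24.5 → Q' = 13.0846.
Overproduction ΔQ = 13.0846 − 9.1443 = 3.9403; wedge = subsidy = 39.6.
DWL = ½ × 3.9403 × 39.6 = $78.02 thousand.

$78.02 thousand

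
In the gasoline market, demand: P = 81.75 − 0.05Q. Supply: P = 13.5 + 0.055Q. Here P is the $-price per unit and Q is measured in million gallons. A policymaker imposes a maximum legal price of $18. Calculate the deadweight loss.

$16948.61 million

Competitive equilibrium: 81.75 − 0.05Q = 13.5 + 0.055Q → Q* = 650, P* = 49.25.
At the ceiling P = 18, quantity supplied = (18 − 13.5)/0.055 = 81.8182.
Willingness to pay at Q' = 81.8182: 81.75 − 0.05·81.8182 = 77.6591.
ΔQ = 650 − 81.8182 = 568.1818; wedge = 77.6591 − 18 = 59.6591.
Welfare loss = ½ × 568.1818 × 59.6591 = $16948.61 million.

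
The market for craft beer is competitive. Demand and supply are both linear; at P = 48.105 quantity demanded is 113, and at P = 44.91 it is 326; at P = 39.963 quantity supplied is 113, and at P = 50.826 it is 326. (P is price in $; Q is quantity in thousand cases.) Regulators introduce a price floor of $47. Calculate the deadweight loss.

$81.50 thousand

Demand slope = (44.91 − 48.105)/(326 − 113) = −0.015, so P = 49.8 − 0.015Q.
Supply slope = (50.826 − 39.963)/(326 − 113) = 0.051, so P = 34.2 + 0.051Q.
Competitive equilibrium: 49.8 − 0.015Q = 34.2 + 0.051Q → Q* = 236.3636, P* = 46.2545.
At the floor P = 47, quantity demanded = (49.8 − 47)/0.015 = 186.6667.
Sellers' marginal cost at Q' = 186.6667: 34.2 + 0.051·186.6667 = 43.72.
ΔQ = 236.3636 − 186.6667 = 49.6969; wedge = 47 − 43.72 = 3.28.
Welfare loss = ½ × 49.6969 × 3.28 = $81.50 thousand.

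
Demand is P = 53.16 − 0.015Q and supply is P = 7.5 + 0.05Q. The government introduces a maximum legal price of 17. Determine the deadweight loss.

Competitive equilibrium: 53.16 − 0.015Q = 7.5 + 0.05Q → Q* = 702.4615, P* = 42.6231.
At the ceiling P = 17, quantity supplied = (17 − 7.5)/0.05 = 190.
Willingness to pay at Q' = 190: 53.16 − 0.015·190 = 50.31.
ΔQ = 702.4615 − 190 = 512.4615; wedge = 50.31 − 17 = 33.31.
Welfare loss = ½ × 512.4615 × 33.31 = 8535.05.

8535.05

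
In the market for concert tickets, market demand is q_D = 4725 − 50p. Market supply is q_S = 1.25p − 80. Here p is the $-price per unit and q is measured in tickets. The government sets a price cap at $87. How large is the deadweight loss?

In inverse form: demand p = 94.5 − 0.02q, supply p = 64 + 0.8q.
Competitive equilibrium: 94.5 − 0.02q = 64 + 0.8q → q* = 37.1951, p* = 93.7561.
At the ceiling p = 87, quantity supplied = (87 − 64)/0.8 = 28.75.
Willingness to pay at q' = 28.75: 94.5 − 0.02·28.75 = 93.925.
Δq = 37.1951 − 28.75 = 8.4451; wedge = 93.925 − 87 = 6.925.
DWL = ½ × 8.4451 × 6.925 = $29.24.

$29.24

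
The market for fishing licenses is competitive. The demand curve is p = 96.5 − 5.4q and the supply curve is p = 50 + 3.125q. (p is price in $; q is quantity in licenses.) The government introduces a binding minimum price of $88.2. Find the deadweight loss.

Competitive equilibrium: 96.5 − 5.4q = 50 + 3.125q → q* = 5.4545, p* = 67.0455.
At the floor p = 88.2, quantity demanded = (96.5 − 88.2)/5.4 = 1.537.
Sellers' marginal cost at q' = 1.537: 50 + 3.125·1.537 = 54.8031.
Δq = 5.4545 − 1.537 = 3.9175; wedge = 88.2 − 54.8031 = 33.3969.
Deadweight loss = ½ × 3.9175 × 33.3969 = $65.42.

$65.42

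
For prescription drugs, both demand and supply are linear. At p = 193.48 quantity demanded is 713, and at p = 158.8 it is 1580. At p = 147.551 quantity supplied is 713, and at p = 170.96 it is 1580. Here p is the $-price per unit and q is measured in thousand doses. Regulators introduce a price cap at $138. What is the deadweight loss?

$36181.23 thousand

Demand slope = (158.8 − 193.48)/(1580 − 713) = −0.04, so p = 222 − 0.04q.
Supply slope = (170.96 − 147.551)/(1580 − 713) = 0.027, so p = 128.3 + 0.027q.
Competitive equilibrium: 222 − 0.04q = 128.3 + 0.027q → q* = 1398.50746, p* = 166.0597.
At the ceiling p = 138, quantity supplied = (138 − 128.3)/0.027 = 359.25926.
Willingness to pay at q' = 359.25926: 222 − 0.04·359.25926 = 207.62963.
Δq = 1398.50746 − 359.25926 = 1039.2482; wedge = 207.62963 − 138 = 69.62963.
DWL = ½ × 1039.2482 × 69.62963 = $36181.23 thousand.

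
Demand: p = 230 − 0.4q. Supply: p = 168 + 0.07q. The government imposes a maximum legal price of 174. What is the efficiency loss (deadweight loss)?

501.61

Competitive equilibrium: 230 − 0.4q = 168 + 0.07q → q* = 131.9149, p* = 177.234.
At the ceiling p = 174, quantity supplied = (174 − 168)/0.07 = 85.7143.
Willingness to pay at q' = 85.7143: 230 − 0.4·85.7143 = 195.7143.
Δq = 131.9149 − 85.7143 = 46.2006; wedge = 195.7143 − 174 = 21.7143.
Welfare loss = ½ × 46.2006 × 21.7143 = 501.61.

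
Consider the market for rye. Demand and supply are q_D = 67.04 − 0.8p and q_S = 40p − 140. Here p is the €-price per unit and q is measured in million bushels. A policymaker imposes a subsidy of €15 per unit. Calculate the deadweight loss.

€88.24 million

In inverse form: demand p = 83.8 − 1.25q, supply p = 3.5 + 0.025q.
Competitive equilibrium: 83.8 − 1.25q = 3.5 + 0.025q → q* = 62.9804, p* = 5.0745.
The subsidy lowers effective supply by 15: p = 0.025q − 11.5.
New quantity: 83.8 − 1.25q = 0.025q − 11.5 → q' = 74.7451.
Overproduction Δq = 74.7451 − 62.9804 = 11.7647; wedge = subsidy = 15.
Deadweight loss = ½ × 11.7647 × 15 = €88.24 million.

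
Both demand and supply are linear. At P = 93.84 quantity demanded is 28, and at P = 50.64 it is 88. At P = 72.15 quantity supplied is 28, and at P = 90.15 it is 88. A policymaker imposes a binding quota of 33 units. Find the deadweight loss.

134.92

Demand slope = (50.64 − 93.84)/(88 − 28) = −0.72, so P = 114 − 0.72Q.
Supply slope = (90.15 − 72.15)/(88 − 28) = 0.3, so P = 63.75 + 0.3Q.
Competitive equilibrium: 114 − 0.72Q = 63.75 + 0.3Q → Q* = 49.2647, P* = 78.5294.
At Q = 33: demand price = 114 − 0.72·33 = 90.24; supply price = 63.75 + 0.3·33 = 73.65.
ΔQ = 49.2647 − 33 = 16.2647; wedge = 90.24 − 73.65 = 16.59.
Welfare loss = ½ × 16.2647 × 16.59 = 134.92.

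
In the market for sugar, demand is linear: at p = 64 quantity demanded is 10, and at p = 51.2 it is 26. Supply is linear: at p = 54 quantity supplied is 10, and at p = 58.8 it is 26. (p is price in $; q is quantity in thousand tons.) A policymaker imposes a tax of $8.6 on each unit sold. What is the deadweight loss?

Demand slope = (51.2 − 64)/(26 − 10) = −0.8, so p = 72 − 0.8q.
Supply slope = (58.8 − 54)/(26 − 10) = 0.3, so p = 51 + 0.3q.
Competitive equilibrium: 72 − 0.8q = 51 + 0.3q → q* = 19.0909, p* = 56.7273.
With the tax, the buyer price exceeds the seller price by 8.6: (72 − 0.8q) − (51 + 0.3q) = 8.6 → q' = 11.2727.
Δq = 19.0909 − 11.2727 = 7.8182; the wedge equals the tax, 8.6.
Welfare loss = ½ × 7.8182 × 8.6 = $33.62 thousand.

$33.62 thousand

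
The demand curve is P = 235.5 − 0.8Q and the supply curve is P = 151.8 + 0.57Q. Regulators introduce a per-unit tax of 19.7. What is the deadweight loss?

141.64

Competitive equilibrium: 235.5 − 0.8Q = 151.8 + 0.57Q → Q* = 61.0949, P* = 186.6241.
With the tax, the buyer price exceeds the seller price by 19.7: (235.5 − 0.8Q) − (151.8 + 0.57Q) = 19.7 → Q' = 46.7153.
ΔQ = 61.0949 − 46.7153 = 14.3796; the wedge equals the tax, 19.7.
Deadweight loss = ½ × 14.3796 × 19.7 = 141.64.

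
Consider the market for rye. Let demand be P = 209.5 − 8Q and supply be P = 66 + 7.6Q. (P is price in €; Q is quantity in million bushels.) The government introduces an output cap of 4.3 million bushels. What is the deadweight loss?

€187.18 million

Competitive equilibrium: 209.5 − 8Q = 66 + 7.6Q → Q* = 9.1987, P* = 135.9103.
At Q = 4.3: demand price = 209.5 − 8·4.3 = 175.1; supply price = 66 + 7.6·4.3 = 98.68.
ΔQ = 9.1987 − 4.3 = 4.8987; wedge = 175.1 − 98.68 = 76.42.
DWL = ½ × 4.8987 × 76.42 = €187.18 million.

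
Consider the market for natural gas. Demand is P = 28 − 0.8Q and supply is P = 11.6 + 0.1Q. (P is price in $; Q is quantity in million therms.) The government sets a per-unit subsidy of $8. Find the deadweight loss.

Competitive equilibrium: 28 − 0.8Q = 11.6 + 0.1Q → Q* = 18.2222, P* = 13.4222.
The subsidy lowers effective supply by 8: P = 3.6 + 0.1Q.
New quantity: 28 − 0.8Q = 3.6 + 0.1Q → Q' = 27.1111.
Overproduction ΔQ = 27.1111 − 18.2222 = 8.8889; wedge = subsidy = 8.
Deadweight loss = ½ × 8.8889 × 8 = $35.56 million.

$35.56 million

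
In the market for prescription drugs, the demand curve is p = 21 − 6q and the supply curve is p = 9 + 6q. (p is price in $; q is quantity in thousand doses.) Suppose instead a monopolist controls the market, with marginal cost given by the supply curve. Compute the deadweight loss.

$0.67 thousand

Competitive equilibrium: 21 − 6q = 9 + 6q → q* = 1, p* = 15.
Marginal revenue: MR = 21 − 12q. Set MR = MC: 21 − 12q = 9 + 6q → q_m = 0.6667.
Price p_m = 21 − 6·0.6667 = 16.9998; MC(q_m) = 9 + 6·0.6667 = 13.0002.
Competitive q* = 1, so Δq = 0.3333; wedge = 16.9998 − 13.0002 = 3.9996.
Welfare loss = ½ × 0.3333 × 3.9996 = $0.67 thousand.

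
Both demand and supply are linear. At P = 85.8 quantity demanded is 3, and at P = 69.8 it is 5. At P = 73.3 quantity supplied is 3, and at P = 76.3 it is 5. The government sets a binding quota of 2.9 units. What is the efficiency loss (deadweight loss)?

Demand slope = (69.8 − 85.8)/(5 − 3) = −8, so P = 109.8 − 8Q.
Supply slope = (76.3 − 73.3)/(5 − 3) = 1.5, so P = 68.8 + 1.5Q.
Competitive equilibrium: 109.8 − 8Q = 68.8 + 1.5Q → Q* = 4.3158, P* = 75.2737.
At Q = 2.9: demand price = 109.8 − 8·2.9 = 86.6; supply price = 68.8 + 1.5·2.9 = 73.15.
ΔQ = 4.3158 − 2.9 = 1.4158; wedge = 86.6 − 73.15 = 13.45.
The triangle = ½ × 1.4158 × 13.45 = 9.52.

9.52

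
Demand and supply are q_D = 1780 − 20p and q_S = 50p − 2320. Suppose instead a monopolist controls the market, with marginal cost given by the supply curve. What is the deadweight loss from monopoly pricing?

In inverse form: demand p = 89 − 0.05q, supply p = 46.4 + 0.02q.
Competitive equilibrium: 89 − 0.05q = 46.4 + 0.02q → q* = 608.5714, p* = 58.5714.
Marginal revenue: MR = 89 − 0.1q. Set MR = MC: 89 − 0.1q = 46.4 + 0.02q → q_m = 355.
Price p_m = 89 − 0.05·355 = 71.25; MC(q_m) = 46.4 + 0.02·355 = 53.5.
Competitive q* = 608.5714, so Δq = 253.5714; wedge = 71.25 − 53.5 = 17.75.
DWL = ½ × 253.5714 × 17.75 = 2250.45.

2250.45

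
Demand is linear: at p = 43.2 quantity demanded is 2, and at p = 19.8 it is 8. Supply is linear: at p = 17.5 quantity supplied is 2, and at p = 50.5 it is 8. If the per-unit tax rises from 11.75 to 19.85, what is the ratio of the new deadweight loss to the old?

Demand slope = (19.8 − 43.2)/(8 − 2) = −3.9, so p = 51 − 3.9q.
Supply slope = (50.5 − 17.5)/(8 − 2) = 5.5, so p = 6.5 + 5.5q.
Competitive equilibrium: 51 − 3.9q = 6.5 + 5.5q → q* = 4.734, p* = 32.5372.
For a per-unit tax t: Δq = t/9.4, so DWL = ½·t·(t/9.4) = t²/18.8.
At t = 11.75: DWL = 7.344. At t = 19.85: DWL = 20.959.
Ratio = (19.85/11.75)² = 2.854.

2.854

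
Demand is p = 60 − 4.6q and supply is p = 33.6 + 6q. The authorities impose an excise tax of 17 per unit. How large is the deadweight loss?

13.63

Competitive equilibrium: 60 − 4.6q = 33.6 + 6q → q* = 2.4906, p* = 48.5434.
With the tax, the buyer price exceeds the seller price by 17: (60 − 4.6q) − (33.6 + 6q) = 17 → q' = 0.8868.
Δq = 2.4906 − 0.8868 = 1.6038; the wedge equals the tax, 17.
Welfare loss = ½ × 1.6038 × 17 = 13.63.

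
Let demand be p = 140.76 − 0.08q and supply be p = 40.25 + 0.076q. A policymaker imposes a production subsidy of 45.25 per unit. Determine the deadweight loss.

Competitive equilibrium: 140.76 − 0.08q = 40.25 + 0.076q → q* = 644.2949, p* = 89.2164.
The subsidy lowers effective supply by 45.25: p = 0.076q − 5.
New quantity: 140.76 − 0.08q = 0.076q − 5 → q' = 934.359.
Overproduction Δq = 934.359 − 644.2949 = 290.0641; wedge = subsidy = 45.25.
Deadweight loss = ½ × 290.0641 × 45.25 = 6562.70.

6562.70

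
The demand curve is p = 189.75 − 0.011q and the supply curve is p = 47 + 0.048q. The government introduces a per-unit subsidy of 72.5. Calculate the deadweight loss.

Competitive equilibrium: 189.75 − 0.011q = 47 + 0.048q → q* = 2419.4915, p* = 163.1356.
The subsidy lowers effective supply by 72.5: p = 0.048q − 25.5.
New quantity: 189.75 − 0.011q = 0.048q − 25.5 → q' = 3648.3051.
Overproduction Δq = 3648.3051 − 2419.4915 = 1228.8136; wedge = subsidy = 72.5.
The triangle = ½ × 1228.8136 × 72.5 = 44544.49.

44544.49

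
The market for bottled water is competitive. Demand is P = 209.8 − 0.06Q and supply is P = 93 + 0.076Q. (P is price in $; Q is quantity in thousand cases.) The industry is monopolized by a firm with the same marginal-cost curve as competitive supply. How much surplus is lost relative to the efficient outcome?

$4700.10 thousand

Competitive equilibrium: 209.8 − 0.06Q = 93 + 0.076Q → Q* = 858.8235, P* = 158.2706.
Marginal revenue: MR = 209.8 − 0.12Q. Set MR = MC: 209.8 − 0.12Q = 93 + 0.076Q → Q_m = 595.9184.
Price P_m = 209.8 − 0.06·595.9184 = 174.0449; MC(Q_m) = 93 + 0.076·595.9184 = 138.2898.
Competitive Q* = 858.8235, so ΔQ = 262.9051; wedge = 174.0449 − 138.2898 = 35.7551.
DWL = ½ × 262.9051 × 35.7551 = $4700.10 thousand.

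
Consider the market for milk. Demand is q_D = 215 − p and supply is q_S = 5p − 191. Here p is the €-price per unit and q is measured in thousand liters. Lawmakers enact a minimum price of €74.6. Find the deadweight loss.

In inverse form: demand p = 215 − q, supply p = 38.2 + 0.2q.
Competitive equilibrium: 215 − q = 38.2 + 0.2q → q* = 147.3333, p* = 67.6667.
At the floor p = 74.6, quantity demanded = (215 − 74.6)/1 = 140.4.
Sellers' marginal cost at q' = 140.4: 38.2 + 0.2·140.4 = 66.28.
Δq = 147.3333 − 140.4 = 6.9333; wedge = 74.6 − 66.28 = 8.32.
The triangle = ½ × 6.9333 × 8.32 = €28.84 thousand.

€28.84 thousand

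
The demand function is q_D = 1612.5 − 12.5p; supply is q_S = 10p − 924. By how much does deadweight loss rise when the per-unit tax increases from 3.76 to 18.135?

874.28

In inverse form: demand p = 129 − 0.08q, supply p = 92.4 + 0.1q.
Competitive equilibrium: 129 − 0.08q = 92.4 + 0.1q → q* = 203.3333, p* = 112.7333.
For a per-unit tax t: Δq = t/0.18, so DWL = ½·t·(t/0.18) = t²/0.36.
At t = 3.76: DWL = 39.271. At t = 18.135: DWL = 913.551.
Increase = 913.551 − 39.271 = 874.28.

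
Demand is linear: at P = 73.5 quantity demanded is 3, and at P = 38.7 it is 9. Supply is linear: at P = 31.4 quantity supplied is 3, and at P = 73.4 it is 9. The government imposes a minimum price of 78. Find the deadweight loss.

Demand slope = (38.7 − 73.5)/(9 − 3) = −5.8, so P = 90.9 − 5.8Q.
Supply slope = (73.4 − 31.4)/(9 − 3) = 7, so P = 10.4 + 7Q.
Competitive equilibrium: 90.9 − 5.8Q = 10.4 + 7Q → Q* = 6.2891, P* = 54.4234.
At the floor P = 78, quantity demanded = (90.9 − 78)/5.8 = 2.2241.
Sellers' marginal cost at Q' = 2.2241: 10.4 + 7·2.2241 = 25.9687.
ΔQ = 6.2891 − 2.2241 = 4.065; wedge = 78 − 25.9687 = 52.0313.
Deadweight loss = ½ × 4.065 × 52.0313 = 105.75.

105.75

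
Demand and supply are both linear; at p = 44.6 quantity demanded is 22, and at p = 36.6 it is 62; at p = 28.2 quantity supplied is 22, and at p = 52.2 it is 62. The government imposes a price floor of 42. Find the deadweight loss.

22.50

Demand slope = (36.6 − 44.6)/(62 − 22) = −0.2, so p = 49 − 0.2q.
Supply slope = (52.2 − 28.2)/(62 − 22) = 0.6, so p = 15 + 0.6q.
Competitive equilibrium: 49 − 0.2q = 15 + 0.6q → q* = 42.5, p* = 40.5.
At the floor p = 42, quantity demanded = (49 − 42)/0.2 = 35.
Sellers' marginal cost at q' = 35: 15 + 0.6·35 = 36.
Δq = 42.5 − 35 = 7.5; wedge = 42 − 36 = 6.
The triangle = ½ × 7.5 × 6 = 22.50.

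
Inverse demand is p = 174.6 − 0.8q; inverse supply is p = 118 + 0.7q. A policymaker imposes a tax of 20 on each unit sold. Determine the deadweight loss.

133.33

Competitive equilibrium: 174.6 − 0.8q = 118 + 0.7q → q* = 37.7333, p* = 144.4133.
With the tax, the buyer price exceeds the seller price by 20: (174.6 − 0.8q) − (118 + 0.7q) = 20 → q' = 24.4.
Δq = 37.7333 − 24.4 = 13.3333; the wedge equals the tax, 20.
Welfare loss = ½ × 13.3333 × 20 = 133.33.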